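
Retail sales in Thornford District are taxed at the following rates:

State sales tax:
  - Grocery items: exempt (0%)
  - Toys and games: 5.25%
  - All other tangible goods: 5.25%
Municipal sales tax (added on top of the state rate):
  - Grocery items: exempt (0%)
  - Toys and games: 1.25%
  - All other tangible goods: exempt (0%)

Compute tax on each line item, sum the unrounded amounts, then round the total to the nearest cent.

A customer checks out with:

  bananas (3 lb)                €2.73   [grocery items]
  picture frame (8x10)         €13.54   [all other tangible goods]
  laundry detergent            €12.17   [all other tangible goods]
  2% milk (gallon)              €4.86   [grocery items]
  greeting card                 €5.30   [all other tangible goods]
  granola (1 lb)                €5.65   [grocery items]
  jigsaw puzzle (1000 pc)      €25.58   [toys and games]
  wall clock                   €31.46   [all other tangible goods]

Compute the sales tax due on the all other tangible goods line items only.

€3.28

Picture frame (8x10) €13.54: all other tangible goods → 5.25% + 0% municipal = 5.25% → €0.71085
Laundry detergent €12.17: all other tangible goods → 5.25% + 0% municipal = 5.25% → €0.638925
Greeting card €5.30: all other tangible goods → 5.25% + 0% municipal = 5.25% → €0.27825
Wall clock €31.46: all other tangible goods → 5.25% + 0% municipal = 5.25% → €1.65165
Tax on all other tangible goods: unrounded sum = €3.279675 → €3.28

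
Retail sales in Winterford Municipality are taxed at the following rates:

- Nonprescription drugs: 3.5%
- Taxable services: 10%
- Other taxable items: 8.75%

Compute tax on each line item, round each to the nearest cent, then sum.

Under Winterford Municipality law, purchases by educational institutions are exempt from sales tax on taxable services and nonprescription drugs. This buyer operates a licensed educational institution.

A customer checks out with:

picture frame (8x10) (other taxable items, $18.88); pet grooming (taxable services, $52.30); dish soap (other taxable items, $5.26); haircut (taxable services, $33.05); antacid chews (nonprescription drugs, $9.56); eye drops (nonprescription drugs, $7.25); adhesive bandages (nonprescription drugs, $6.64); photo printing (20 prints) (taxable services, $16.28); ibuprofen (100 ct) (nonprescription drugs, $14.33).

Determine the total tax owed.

Picture frame (8x10) $18.88: other taxable items → 8.75% → $1.65
Pet grooming $52.30: taxable services, buyer-exempt → 0% → $0.00
Dish soap $5.26: other taxable items → 8.75% → $0.46
Haircut $33.05: taxable services, buyer-exempt → 0% → $0.00
Antacid chews $9.56: nonprescription drugs, buyer-exempt → 0% → $0.00
Eye drops $7.25: nonprescription drugs, buyer-exempt → 0% → $0.00
Adhesive bandages $6.64: nonprescription drugs, buyer-exempt → 0% → $0.00
Photo printing (20 prints) $16.28: taxable services, buyer-exempt → 0% → $0.00
Ibuprofen (100 ct) $14.33: nonprescription drugs, buyer-exempt → 0% → $0.00
Total tax = $1.65 + $0.46 = $2.11

$2.11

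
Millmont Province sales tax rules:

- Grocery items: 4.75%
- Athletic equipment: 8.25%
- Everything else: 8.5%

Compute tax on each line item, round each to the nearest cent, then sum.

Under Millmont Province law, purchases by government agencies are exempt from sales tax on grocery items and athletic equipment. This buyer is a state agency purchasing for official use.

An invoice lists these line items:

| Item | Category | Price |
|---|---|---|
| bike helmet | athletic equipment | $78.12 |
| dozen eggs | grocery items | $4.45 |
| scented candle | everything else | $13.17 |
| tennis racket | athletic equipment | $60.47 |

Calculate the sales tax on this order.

Bike helmet $78.12: athletic equipment, buyer-exempt → 0% → $0.00
Dozen eggs $4.45: grocery items, buyer-exempt → 0% → $0.00
Scented candle $13.17: everything else → 8.5% → $1.12
Tennis racket $60.47: athletic equipment, buyer-exempt → 0% → $0.00
Total tax = $1.12

$1.12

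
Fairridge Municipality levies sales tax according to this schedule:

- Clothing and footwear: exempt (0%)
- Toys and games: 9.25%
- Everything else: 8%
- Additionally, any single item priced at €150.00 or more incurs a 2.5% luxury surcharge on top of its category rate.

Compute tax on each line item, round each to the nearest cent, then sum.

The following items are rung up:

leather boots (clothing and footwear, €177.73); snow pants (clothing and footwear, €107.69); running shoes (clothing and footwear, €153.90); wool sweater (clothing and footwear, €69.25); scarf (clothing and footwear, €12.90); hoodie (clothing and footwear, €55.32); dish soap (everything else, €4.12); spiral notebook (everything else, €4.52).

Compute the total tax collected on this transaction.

Leather boots €177.73: clothing and footwear → 0% + 2.5% surcharge = 2.5% → €4.44
Snow pants €107.69: clothing and footwear → 0% → €0.00
Running shoes €153.90: clothing and footwear → 0% + 2.5% surcharge = 2.5% → €3.85
Wool sweater €69.25: clothing and footwear → 0% → €0.00
Scarf €12.90: clothing and footwear → 0% → €0.00
Hoodie €55.32: clothing and footwear → 0% → €0.00
Dish soap €4.12: everything else → 8% → €0.33
Spiral notebook €4.52: everything else → 8% → €0.36
Total tax = €4.44 + €3.85 + €0.33 + €0.36 = €8.98

€8.98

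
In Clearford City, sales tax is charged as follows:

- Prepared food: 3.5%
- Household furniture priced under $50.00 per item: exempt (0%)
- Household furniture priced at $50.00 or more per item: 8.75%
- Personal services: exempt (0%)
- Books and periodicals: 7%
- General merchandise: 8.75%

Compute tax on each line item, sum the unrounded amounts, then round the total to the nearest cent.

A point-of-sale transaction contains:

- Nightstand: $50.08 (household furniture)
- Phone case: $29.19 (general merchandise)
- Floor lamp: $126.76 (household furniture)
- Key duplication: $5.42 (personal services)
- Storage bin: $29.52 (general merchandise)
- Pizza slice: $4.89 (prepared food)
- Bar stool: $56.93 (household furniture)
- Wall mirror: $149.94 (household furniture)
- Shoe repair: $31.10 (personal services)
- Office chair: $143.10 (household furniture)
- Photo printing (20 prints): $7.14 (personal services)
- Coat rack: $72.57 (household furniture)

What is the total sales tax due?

Nightstand $50.08: household furniture, $50.00 or more → 8.75% → $4.382
Phone case $29.19: general merchandise → 8.75% → $2.554125
Floor lamp $126.76: household furniture, $50.00 or more → 8.75% → $11.0915
Key duplication $5.42: personal services → 0% → $0.00
Storage bin $29.52: general merchandise → 8.75% → $2.583
Pizza slice $4.89: prepared food → 3.5% → $0.17115
Bar stool $56.93: household furniture, $50.00 or more → 8.75% → $4.981375
Wall mirror $149.94: household furniture, $50.00 or more → 8.75% → $13.11975
Shoe repair $31.10: personal services → 0% → $0.00
Office chair $143.10: household furniture, $50.00 or more → 8.75% → $12.52125
Photo printing (20 prints) $7.14: personal services → 0% → $0.00
Coat rack $72.57: household furniture, $50.00 or more → 8.75% → $6.349875
Unrounded tax sum = $57.754025 → $57.75

$57.75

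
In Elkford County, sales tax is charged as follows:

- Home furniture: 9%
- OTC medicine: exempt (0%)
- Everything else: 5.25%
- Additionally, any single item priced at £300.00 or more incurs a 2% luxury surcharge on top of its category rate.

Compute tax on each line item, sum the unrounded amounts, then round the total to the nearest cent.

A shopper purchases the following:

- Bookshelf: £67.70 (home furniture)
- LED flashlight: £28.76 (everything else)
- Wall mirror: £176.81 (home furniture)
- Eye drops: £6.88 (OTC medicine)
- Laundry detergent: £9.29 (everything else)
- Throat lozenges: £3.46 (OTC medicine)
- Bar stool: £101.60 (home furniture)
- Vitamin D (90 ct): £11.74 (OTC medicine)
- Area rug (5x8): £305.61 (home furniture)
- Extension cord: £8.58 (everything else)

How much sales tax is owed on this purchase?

£67.22

Bookshelf £67.70: home furniture → 9% → £6.093
LED flashlight £28.76: everything else → 5.25% → £1.5099
Wall mirror £176.81: home furniture → 9% → £15.9129
Eye drops £6.88: OTC medicine → 0% → £0.00
Laundry detergent £9.29: everything else → 5.25% → £0.487725
Throat lozenges £3.46: OTC medicine → 0% → £0.00
Bar stool £101.60: home furniture → 9% → £9.144
Vitamin D (90 ct) £11.74: OTC medicine → 0% → £0.00
Area rug (5x8) £305.61: home furniture → 9% + 2% surcharge = 11% → £33.6171
Extension cord £8.58: everything else → 5.25% → £0.45045
Unrounded tax sum = £67.215075 → £67.22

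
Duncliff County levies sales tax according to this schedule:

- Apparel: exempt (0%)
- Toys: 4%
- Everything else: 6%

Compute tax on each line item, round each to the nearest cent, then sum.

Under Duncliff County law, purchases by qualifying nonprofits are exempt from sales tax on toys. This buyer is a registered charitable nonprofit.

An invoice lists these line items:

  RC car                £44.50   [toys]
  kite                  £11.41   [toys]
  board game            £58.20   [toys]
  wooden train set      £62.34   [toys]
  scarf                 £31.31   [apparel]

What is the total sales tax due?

£0.00

RC car £44.50: toys, buyer-exempt → 0% → £0.00
Kite £11.41: toys, buyer-exempt → 0% → £0.00
Board game £58.20: toys, buyer-exempt → 0% → £0.00
Wooden train set £62.34: toys, buyer-exempt → 0% → £0.00
Scarf £31.31: apparel → 0% → £0.00
Total tax = £0.00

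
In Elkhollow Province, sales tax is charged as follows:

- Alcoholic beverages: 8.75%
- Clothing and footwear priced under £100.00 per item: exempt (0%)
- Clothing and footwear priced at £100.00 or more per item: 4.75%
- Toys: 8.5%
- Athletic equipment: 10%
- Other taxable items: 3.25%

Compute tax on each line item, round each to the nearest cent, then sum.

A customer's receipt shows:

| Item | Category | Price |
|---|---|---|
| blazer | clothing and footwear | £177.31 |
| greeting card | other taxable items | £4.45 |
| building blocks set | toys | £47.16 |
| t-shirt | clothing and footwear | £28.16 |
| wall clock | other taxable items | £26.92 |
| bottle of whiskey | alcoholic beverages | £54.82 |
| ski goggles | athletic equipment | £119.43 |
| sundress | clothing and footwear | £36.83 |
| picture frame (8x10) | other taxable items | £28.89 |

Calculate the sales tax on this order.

Blazer £177.31: clothing and footwear, £100.00 or more → 4.75% → £8.42
Greeting card £4.45: other taxable items → 3.25% → £0.14
Building blocks set £47.16: toys → 8.5% → £4.01
T-shirt £28.16: clothing and footwear, under £100.00 → 0% → £0.00
Wall clock £26.92: other taxable items → 3.25% → £0.87
Bottle of whiskey £54.82: alcoholic beverages → 8.75% → £4.80
Ski goggles £119.43: athletic equipment → 10% → £11.94
Sundress £36.83: clothing and footwear, under £100.00 → 0% → £0.00
Picture frame (8x10) £28.89: other taxable items → 3.25% → £0.94
Total tax = £8.42 + £0.14 + £4.01 + £0.87 + £4.80 + £11.94 + £0.94 = £31.12

£31.12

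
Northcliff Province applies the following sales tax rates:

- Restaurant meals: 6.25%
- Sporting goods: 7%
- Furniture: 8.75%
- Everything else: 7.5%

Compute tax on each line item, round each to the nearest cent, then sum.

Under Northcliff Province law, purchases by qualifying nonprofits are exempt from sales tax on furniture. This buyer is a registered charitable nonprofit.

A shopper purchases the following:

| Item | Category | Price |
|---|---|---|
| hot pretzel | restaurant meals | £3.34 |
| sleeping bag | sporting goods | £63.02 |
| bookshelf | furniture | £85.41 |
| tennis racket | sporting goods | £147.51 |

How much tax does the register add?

Hot pretzel £3.34: restaurant meals → 6.25% → £0.21
Sleeping bag £63.02: sporting goods → 7% → £4.41
Bookshelf £85.41: furniture, buyer-exempt → 0% → £0.00
Tennis racket £147.51: sporting goods → 7% → £10.33
Total tax = £0.21 + £4.41 + £10.33 = £14.95

£14.95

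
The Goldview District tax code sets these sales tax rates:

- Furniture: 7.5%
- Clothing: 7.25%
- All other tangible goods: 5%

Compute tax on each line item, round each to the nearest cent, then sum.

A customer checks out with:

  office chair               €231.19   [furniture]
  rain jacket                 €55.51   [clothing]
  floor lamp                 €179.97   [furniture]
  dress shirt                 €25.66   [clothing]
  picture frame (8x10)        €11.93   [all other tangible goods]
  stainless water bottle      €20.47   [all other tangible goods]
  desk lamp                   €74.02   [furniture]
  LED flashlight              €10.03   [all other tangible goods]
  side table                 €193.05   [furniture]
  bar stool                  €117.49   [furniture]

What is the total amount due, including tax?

€987.00

Office chair €231.19: furniture → 7.5% → €17.34
Rain jacket €55.51: clothing → 7.25% → €4.02
Floor lamp €179.97: furniture → 7.5% → €13.50
Dress shirt €25.66: clothing → 7.25% → €1.86
Picture frame (8x10) €11.93: all other tangible goods → 5% → €0.60
Stainless water bottle €20.47: all other tangible goods → 5% → €1.02
Desk lamp €74.02: furniture → 7.5% → €5.55
LED flashlight €10.03: all other tangible goods → 5% → €0.50
Side table €193.05: furniture → 7.5% → €14.48
Bar stool €117.49: furniture → 7.5% → €8.81
Subtotal = €919.32; tax = €67.68; total due = €987.00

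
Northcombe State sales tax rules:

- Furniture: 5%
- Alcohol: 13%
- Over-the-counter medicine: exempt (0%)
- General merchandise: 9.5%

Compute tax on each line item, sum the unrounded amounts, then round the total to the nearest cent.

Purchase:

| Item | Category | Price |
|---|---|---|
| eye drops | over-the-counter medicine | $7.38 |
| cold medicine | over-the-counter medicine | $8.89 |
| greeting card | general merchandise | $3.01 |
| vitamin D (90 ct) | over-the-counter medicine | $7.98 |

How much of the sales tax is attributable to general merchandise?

Greeting card $3.01: general merchandise → 9.5% → $0.28595
Tax on general merchandise: unrounded sum = $0.28595 → $0.29

$0.29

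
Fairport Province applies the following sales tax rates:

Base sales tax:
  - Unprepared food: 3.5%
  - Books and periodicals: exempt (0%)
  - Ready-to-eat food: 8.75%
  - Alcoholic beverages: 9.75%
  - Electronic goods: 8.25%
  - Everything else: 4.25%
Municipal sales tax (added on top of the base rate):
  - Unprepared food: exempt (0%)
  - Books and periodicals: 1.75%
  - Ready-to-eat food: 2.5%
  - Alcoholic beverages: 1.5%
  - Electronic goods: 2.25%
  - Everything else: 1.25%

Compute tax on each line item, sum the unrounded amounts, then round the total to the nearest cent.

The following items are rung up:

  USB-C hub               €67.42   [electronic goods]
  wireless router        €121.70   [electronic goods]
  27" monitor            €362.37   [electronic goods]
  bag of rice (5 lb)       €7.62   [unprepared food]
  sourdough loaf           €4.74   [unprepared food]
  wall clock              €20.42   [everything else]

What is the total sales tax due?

USB-C hub €67.42: electronic goods → 8.25% + 2.25% municipal = 10.5% → €7.0791
Wireless router €121.70: electronic goods → 8.25% + 2.25% municipal = 10.5% → €12.7785
27" monitor €362.37: electronic goods → 8.25% + 2.25% municipal = 10.5% → €38.04885
Bag of rice (5 lb) €7.62: unprepared food → 3.5% + 0% municipal = 3.5% → €0.2667
Sourdough loaf €4.74: unprepared food → 3.5% + 0% municipal = 3.5% → €0.1659
Wall clock €20.42: everything else → 4.25% + 1.25% municipal = 5.5% → €1.1231
Unrounded tax sum = €59.46215 → €59.46

€59.46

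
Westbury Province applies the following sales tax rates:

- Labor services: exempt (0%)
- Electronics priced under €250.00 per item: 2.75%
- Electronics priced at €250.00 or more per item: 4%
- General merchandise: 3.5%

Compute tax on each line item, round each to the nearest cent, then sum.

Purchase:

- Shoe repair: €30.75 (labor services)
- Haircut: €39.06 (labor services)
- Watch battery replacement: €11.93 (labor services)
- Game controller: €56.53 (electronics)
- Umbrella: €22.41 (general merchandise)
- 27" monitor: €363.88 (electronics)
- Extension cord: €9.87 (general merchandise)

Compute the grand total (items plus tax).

€551.67

Shoe repair €30.75: labor services → 0% → €0.00
Haircut €39.06: labor services → 0% → €0.00
Watch battery replacement €11.93: labor services → 0% → €0.00
Game controller €56.53: electronics, under €250.00 → 2.75% → €1.55
Umbrella €22.41: general merchandise → 3.5% → €0.78
27" monitor €363.88: electronics, €250.00 or more → 4% → €14.56
Extension cord €9.87: general merchandise → 3.5% → €0.35
Subtotal = €534.43; tax = €17.24; total due = €551.67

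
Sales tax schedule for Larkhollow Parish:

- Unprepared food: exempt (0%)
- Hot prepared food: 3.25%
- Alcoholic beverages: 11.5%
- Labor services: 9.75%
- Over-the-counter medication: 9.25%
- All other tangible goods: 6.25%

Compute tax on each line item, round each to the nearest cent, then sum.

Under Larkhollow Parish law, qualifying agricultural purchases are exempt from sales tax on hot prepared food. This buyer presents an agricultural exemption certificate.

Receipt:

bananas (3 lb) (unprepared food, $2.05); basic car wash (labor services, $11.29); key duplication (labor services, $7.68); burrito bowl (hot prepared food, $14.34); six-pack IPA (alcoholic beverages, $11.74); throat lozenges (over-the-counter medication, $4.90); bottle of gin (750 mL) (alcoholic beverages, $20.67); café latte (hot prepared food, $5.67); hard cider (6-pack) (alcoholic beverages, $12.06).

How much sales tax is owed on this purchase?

$7.42

Bananas (3 lb) $2.05: unprepared food → 0% → $0.00
Basic car wash $11.29: labor services → 9.75% → $1.10
Key duplication $7.68: labor services → 9.75% → $0.75
Burrito bowl $14.34: hot prepared food, buyer-exempt → 0% → $0.00
Six-pack IPA $11.74: alcoholic beverages → 11.5% → $1.35
Throat lozenges $4.90: over-the-counter medication → 9.25% → $0.45
Bottle of gin (750 mL) $20.67: alcoholic beverages → 11.5% → $2.38
Café latte $5.67: hot prepared food, buyer-exempt → 0% → $0.00
Hard cider (6-pack) $12.06: alcoholic beverages → 11.5% → $1.39
Total tax = $1.10 + $0.75 + $1.35 + $0.45 + $2.38 + $1.39 = $7.42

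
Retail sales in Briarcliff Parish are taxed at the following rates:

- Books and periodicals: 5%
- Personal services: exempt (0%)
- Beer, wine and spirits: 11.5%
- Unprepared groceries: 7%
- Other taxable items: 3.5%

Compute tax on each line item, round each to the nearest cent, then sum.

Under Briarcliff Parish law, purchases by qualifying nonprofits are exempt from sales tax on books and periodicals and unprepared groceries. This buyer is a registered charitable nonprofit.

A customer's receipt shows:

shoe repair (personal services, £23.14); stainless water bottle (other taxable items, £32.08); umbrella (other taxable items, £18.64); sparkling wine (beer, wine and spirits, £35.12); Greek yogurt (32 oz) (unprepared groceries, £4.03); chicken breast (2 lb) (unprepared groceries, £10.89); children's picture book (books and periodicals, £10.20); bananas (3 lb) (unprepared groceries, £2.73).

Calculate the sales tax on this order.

£5.81

Shoe repair £23.14: personal services → 0% → £0.00
Stainless water bottle £32.08: other taxable items → 3.5% → £1.12
Umbrella £18.64: other taxable items → 3.5% → £0.65
Sparkling wine £35.12: beer, wine and spirits → 11.5% → £4.04
Greek yogurt (32 oz) £4.03: unprepared groceries, buyer-exempt → 0% → £0.00
Chicken breast (2 lb) £10.89: unprepared groceries, buyer-exempt → 0% → £0.00
Children's picture book £10.20: books and periodicals, buyer-exempt → 0% → £0.00
Bananas (3 lb) £2.73: unprepared groceries, buyer-exempt → 0% → £0.00
Total tax = £1.12 + £0.65 + £4.04 = £5.81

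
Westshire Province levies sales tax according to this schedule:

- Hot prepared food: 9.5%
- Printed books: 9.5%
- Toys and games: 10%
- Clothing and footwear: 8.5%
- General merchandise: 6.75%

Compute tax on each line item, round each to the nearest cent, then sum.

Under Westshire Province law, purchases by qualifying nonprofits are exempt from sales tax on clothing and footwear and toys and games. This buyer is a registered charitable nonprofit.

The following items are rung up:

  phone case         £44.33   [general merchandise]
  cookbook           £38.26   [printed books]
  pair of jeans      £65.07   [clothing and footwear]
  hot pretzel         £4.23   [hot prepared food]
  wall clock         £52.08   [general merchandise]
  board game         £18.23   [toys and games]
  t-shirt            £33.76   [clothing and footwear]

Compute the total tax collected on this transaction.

£10.54

Phone case £44.33: general merchandise → 6.75% → £2.99
Cookbook £38.26: printed books → 9.5% → £3.63
Pair of jeans £65.07: clothing and footwear, buyer-exempt → 0% → £0.00
Hot pretzel £4.23: hot prepared food → 9.5% → £0.40
Wall clock £52.08: general merchandise → 6.75% → £3.52
Board game £18.23: toys and games, buyer-exempt → 0% → £0.00
T-shirt £33.76: clothing and footwear, buyer-exempt → 0% → £0.00
Total tax = £2.99 + £3.63 + £0.40 + £3.52 = £10.54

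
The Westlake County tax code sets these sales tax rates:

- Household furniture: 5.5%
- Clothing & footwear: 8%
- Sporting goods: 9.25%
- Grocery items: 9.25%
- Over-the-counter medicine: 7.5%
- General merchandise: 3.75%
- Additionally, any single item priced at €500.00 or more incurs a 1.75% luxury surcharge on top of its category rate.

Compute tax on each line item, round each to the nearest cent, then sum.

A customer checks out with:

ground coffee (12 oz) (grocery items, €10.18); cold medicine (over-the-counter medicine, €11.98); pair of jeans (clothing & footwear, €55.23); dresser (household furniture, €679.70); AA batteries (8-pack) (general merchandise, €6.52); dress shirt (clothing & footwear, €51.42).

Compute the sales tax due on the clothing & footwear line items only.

Pair of jeans €55.23: clothing & footwear → 8% → €4.42
Dress shirt €51.42: clothing & footwear → 8% → €4.11
Tax on clothing & footwear = €4.42 + €4.11 = €8.53

€8.53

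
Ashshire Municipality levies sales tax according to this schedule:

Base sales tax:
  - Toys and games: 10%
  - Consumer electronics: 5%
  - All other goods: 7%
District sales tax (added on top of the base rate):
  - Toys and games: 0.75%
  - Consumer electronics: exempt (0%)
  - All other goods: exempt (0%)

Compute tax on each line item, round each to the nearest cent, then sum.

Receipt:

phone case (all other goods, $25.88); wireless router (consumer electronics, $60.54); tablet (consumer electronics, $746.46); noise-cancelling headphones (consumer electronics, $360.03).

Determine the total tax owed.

Phone case $25.88: all other goods → 7% + 0% district = 7% → $1.81
Wireless router $60.54: consumer electronics → 5% + 0% district = 5% → $3.03
Tablet $746.46: consumer electronics → 5% + 0% district = 5% → $37.32
Noise-cancelling headphones $360.03: consumer electronics → 5% + 0% district = 5% → $18.00
Total tax = $1.81 + $3.03 + $37.32 + $18.00 = $60.16

$60.16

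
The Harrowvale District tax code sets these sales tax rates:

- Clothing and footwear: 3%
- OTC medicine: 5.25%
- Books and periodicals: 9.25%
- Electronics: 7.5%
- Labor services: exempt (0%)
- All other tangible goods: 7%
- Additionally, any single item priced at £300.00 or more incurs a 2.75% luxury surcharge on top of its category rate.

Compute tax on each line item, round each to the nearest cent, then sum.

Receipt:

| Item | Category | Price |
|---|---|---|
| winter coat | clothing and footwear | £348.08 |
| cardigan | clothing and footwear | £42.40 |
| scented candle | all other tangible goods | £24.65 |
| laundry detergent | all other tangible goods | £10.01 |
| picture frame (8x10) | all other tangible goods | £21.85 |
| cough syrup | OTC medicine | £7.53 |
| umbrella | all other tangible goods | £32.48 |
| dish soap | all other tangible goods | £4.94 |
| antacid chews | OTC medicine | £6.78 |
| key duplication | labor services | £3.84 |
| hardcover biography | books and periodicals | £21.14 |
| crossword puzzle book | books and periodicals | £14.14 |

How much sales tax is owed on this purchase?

£31.89

Winter coat £348.08: clothing and footwear → 3% + 2.75% surcharge = 5.75% → £20.01
Cardigan £42.40: clothing and footwear → 3% → £1.27
Scented candle £24.65: all other tangible goods → 7% → £1.73
Laundry detergent £10.01: all other tangible goods → 7% → £0.70
Picture frame (8x10) £21.85: all other tangible goods → 7% → £1.53
Cough syrup £7.53: OTC medicine → 5.25% → £0.40
Umbrella £32.48: all other tangible goods → 7% → £2.27
Dish soap £4.94: all other tangible goods → 7% → £0.35
Antacid chews £6.78: OTC medicine → 5.25% → £0.36
Key duplication £3.84: labor services → 0% → £0.00
Hardcover biography £21.14: books and periodicals → 9.25% → £1.96
Crossword puzzle book £14.14: books and periodicals → 9.25% → £1.31
Total tax = £20.01 + £1.27 + £1.73 + £0.70 + £1.53 + £0.40 + £2.27 + £0.35 + £0.36 + £1.96 + £1.31 = £31.89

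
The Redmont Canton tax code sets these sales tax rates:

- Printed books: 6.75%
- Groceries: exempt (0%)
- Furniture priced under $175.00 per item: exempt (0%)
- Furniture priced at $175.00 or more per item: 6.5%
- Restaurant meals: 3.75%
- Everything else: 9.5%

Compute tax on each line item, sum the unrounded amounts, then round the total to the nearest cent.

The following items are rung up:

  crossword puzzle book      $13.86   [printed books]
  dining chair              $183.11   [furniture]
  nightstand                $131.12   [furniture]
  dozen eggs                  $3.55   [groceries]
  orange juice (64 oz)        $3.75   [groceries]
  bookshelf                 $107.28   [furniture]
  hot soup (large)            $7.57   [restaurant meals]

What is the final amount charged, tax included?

$463.36

Crossword puzzle book $13.86: printed books → 6.75% → $0.93555
Dining chair $183.11: furniture, $175.00 or more → 6.5% → $11.90215
Nightstand $131.12: furniture, under $175.00 → 0% → $0.00
Dozen eggs $3.55: groceries → 0% → $0.00
Orange juice (64 oz) $3.75: groceries → 0% → $0.00
Bookshelf $107.28: furniture, under $175.00 → 0% → $0.00
Hot soup (large) $7.57: restaurant meals → 3.75% → $0.283875
Subtotal = $450.24; unrounded tax = $13.121575 → $13.12; total due = $463.36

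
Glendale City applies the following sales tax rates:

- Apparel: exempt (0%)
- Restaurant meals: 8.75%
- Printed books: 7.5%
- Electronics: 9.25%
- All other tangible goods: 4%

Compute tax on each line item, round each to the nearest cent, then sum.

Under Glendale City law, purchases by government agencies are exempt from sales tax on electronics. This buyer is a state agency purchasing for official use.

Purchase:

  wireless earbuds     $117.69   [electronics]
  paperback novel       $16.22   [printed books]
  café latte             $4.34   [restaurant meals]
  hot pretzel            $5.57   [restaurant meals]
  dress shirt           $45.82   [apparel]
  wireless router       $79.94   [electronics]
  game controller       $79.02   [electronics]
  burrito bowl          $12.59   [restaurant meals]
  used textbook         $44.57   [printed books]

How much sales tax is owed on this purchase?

$6.53

Wireless earbuds $117.69: electronics, buyer-exempt → 0% → $0.00
Paperback novel $16.22: printed books → 7.5% → $1.22
Café latte $4.34: restaurant meals → 8.75% → $0.38
Hot pretzel $5.57: restaurant meals → 8.75% → $0.49
Dress shirt $45.82: apparel → 0% → $0.00
Wireless router $79.94: electronics, buyer-exempt → 0% → $0.00
Game controller $79.02: electronics, buyer-exempt → 0% → $0.00
Burrito bowl $12.59: restaurant meals → 8.75% → $1.10
Used textbook $44.57: printed books → 7.5% → $3.34
Total tax = $1.22 + $0.38 + $0.49 + $1.10 + $3.34 = $6.53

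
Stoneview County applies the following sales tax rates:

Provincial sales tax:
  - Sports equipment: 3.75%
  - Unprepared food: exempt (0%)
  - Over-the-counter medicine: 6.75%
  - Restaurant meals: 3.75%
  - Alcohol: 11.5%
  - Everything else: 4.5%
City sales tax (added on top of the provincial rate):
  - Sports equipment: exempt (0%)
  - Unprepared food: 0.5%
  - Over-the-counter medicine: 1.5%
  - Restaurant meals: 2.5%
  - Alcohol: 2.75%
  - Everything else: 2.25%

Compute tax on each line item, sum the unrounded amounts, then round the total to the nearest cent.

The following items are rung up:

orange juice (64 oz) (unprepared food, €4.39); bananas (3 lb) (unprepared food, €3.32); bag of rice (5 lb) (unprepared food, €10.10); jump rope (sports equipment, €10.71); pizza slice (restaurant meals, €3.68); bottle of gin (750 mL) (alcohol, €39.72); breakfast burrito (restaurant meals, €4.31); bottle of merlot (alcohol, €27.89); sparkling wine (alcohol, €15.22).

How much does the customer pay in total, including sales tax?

€132.13

Orange juice (64 oz) €4.39: unprepared food → 0% + 0.5% city = 0.5% → €0.02195
Bananas (3 lb) €3.32: unprepared food → 0% + 0.5% city = 0.5% → €0.0166
Bag of rice (5 lb) €10.10: unprepared food → 0% + 0.5% city = 0.5% → €0.0505
Jump rope €10.71: sports equipment → 3.75% + 0% city = 3.75% → €0.401625
Pizza slice €3.68: restaurant meals → 3.75% + 2.5% city = 6.25% → €0.23
Bottle of gin (750 mL) €39.72: alcohol → 11.5% + 2.75% city = 14.25% → €5.6601
Breakfast burrito €4.31: restaurant meals → 3.75% + 2.5% city = 6.25% → €0.269375
Bottle of merlot €27.89: alcohol → 11.5% + 2.75% city = 14.25% → €3.974325
Sparkling wine €15.22: alcohol → 11.5% + 2.75% city = 14.25% → €2.16885
Subtotal = €119.34; unrounded tax = €12.793325 → €12.79; total due = €132.13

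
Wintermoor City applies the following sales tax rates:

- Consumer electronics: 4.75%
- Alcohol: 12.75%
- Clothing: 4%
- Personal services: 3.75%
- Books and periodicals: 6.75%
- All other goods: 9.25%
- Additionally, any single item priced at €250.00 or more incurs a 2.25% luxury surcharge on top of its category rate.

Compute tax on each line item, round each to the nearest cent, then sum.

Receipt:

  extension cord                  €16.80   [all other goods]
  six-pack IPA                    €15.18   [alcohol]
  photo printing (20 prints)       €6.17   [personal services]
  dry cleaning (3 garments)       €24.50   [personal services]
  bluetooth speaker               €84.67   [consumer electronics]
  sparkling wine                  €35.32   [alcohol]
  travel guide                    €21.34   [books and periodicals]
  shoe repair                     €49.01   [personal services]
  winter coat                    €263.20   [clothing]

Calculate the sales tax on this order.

Extension cord €16.80: all other goods → 9.25% → €1.55
Six-pack IPA €15.18: alcohol → 12.75% → €1.94
Photo printing (20 prints) €6.17: personal services → 3.75% → €0.23
Dry cleaning (3 garments) €24.50: personal services → 3.75% → €0.92
Bluetooth speaker €84.67: consumer electronics → 4.75% → €4.02
Sparkling wine €35.32: alcohol → 12.75% → €4.50
Travel guide €21.34: books and periodicals → 6.75% → €1.44
Shoe repair €49.01: personal services → 3.75% → €1.84
Winter coat €263.20: clothing → 4% + 2.25% surcharge = 6.25% → €16.45
Total tax = €1.55 + €1.94 + €0.23 + €0.92 + €4.02 + €4.50 + €1.44 + €1.84 + €16.45 = €32.89

€32.89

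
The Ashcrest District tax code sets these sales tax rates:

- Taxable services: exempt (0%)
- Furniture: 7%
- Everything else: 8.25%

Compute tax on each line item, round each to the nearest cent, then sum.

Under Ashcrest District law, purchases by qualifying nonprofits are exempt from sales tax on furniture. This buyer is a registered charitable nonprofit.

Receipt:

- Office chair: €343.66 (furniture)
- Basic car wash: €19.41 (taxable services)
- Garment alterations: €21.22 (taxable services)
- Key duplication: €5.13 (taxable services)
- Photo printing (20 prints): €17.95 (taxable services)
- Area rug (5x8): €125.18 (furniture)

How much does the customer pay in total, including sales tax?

Office chair €343.66: furniture, buyer-exempt → 0% → €0.00
Basic car wash €19.41: taxable services → 0% → €0.00
Garment alterations €21.22: taxable services → 0% → €0.00
Key duplication €5.13: taxable services → 0% → €0.00
Photo printing (20 prints) €17.95: taxable services → 0% → €0.00
Area rug (5x8) €125.18: furniture, buyer-exempt → 0% → €0.00
Subtotal = €532.55; tax = €0.00; total due = €532.55

€532.55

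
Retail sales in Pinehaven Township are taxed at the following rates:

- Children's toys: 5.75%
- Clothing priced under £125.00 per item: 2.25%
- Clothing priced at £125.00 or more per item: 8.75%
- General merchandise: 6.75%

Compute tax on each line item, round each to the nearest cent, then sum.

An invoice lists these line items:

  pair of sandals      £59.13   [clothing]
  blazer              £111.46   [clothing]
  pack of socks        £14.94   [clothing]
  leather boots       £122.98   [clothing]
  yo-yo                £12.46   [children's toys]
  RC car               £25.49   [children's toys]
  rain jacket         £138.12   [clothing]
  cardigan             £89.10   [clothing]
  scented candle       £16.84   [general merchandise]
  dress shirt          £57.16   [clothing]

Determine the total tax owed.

£25.66

Pair of sandals £59.13: clothing, under £125.00 → 2.25% → £1.33
Blazer £111.46: clothing, under £125.00 → 2.25% → £2.51
Pack of socks £14.94: clothing, under £125.00 → 2.25% → £0.34
Leather boots £122.98: clothing, under £125.00 → 2.25% → £2.77
Yo-yo £12.46: children's toys → 5.75% → £0.72
RC car £25.49: children's toys → 5.75% → £1.47
Rain jacket £138.12: clothing, £125.00 or more → 8.75% → £12.09
Cardigan £89.10: clothing, under £125.00 → 2.25% → £2.00
Scented candle £16.84: general merchandise → 6.75% → £1.14
Dress shirt £57.16: clothing, under £125.00 → 2.25% → £1.29
Total tax = £1.33 + £2.51 + £0.34 + £2.77 + £0.72 + £1.47 + £12.09 + £2.00 + £1.14 + £1.29 = £25.66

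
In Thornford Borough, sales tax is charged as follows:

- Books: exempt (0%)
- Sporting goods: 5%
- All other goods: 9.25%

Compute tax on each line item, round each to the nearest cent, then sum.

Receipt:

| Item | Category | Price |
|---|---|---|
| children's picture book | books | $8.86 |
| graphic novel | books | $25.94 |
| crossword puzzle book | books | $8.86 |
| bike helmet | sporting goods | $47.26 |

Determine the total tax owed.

Children's picture book $8.86: books → 0% → $0.00
Graphic novel $25.94: books → 0% → $0.00
Crossword puzzle book $8.86: books → 0% → $0.00
Bike helmet $47.26: sporting goods → 5% → $2.36
Total tax = $2.36

$2.36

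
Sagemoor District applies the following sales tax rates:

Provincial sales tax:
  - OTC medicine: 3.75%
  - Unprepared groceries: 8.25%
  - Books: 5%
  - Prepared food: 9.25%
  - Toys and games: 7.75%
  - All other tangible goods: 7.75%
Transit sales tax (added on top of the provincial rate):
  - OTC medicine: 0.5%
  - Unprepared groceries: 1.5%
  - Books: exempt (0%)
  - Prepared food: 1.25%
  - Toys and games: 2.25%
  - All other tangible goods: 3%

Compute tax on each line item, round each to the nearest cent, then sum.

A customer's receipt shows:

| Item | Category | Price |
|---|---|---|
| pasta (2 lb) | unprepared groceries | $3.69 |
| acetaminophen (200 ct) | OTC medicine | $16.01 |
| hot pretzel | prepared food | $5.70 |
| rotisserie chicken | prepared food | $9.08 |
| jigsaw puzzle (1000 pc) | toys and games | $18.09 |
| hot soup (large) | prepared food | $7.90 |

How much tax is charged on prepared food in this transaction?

Hot pretzel $5.70: prepared food → 9.25% + 1.25% transit = 10.5% → $0.60
Rotisserie chicken $9.08: prepared food → 9.25% + 1.25% transit = 10.5% → $0.95
Hot soup (large) $7.90: prepared food → 9.25% + 1.25% transit = 10.5% → $0.83
Tax on prepared food = $0.60 + $0.95 + $0.83 = $2.38

$2.38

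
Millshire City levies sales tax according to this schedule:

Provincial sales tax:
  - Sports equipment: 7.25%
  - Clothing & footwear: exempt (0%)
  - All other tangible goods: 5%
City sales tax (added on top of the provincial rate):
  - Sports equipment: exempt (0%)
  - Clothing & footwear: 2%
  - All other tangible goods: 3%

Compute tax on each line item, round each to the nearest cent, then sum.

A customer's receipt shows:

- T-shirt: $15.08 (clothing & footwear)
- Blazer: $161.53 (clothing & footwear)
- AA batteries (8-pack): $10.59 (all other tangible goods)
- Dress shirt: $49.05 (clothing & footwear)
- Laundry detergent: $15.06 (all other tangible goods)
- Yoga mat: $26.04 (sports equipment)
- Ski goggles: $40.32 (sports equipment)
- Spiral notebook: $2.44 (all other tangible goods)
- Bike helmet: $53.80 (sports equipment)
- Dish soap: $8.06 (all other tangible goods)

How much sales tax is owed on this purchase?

T-shirt $15.08: clothing & footwear → 0% + 2% city = 2% → $0.30
Blazer $161.53: clothing & footwear → 0% + 2% city = 2% → $3.23
AA batteries (8-pack) $10.59: all other tangible goods → 5% + 3% city = 8% → $0.85
Dress shirt $49.05: clothing & footwear → 0% + 2% city = 2% → $0.98
Laundry detergent $15.06: all other tangible goods → 5% + 3% city = 8% → $1.20
Yoga mat $26.04: sports equipment → 7.25% + 0% city = 7.25% → $1.89
Ski goggles $40.32: sports equipment → 7.25% + 0% city = 7.25% → $2.92
Spiral notebook $2.44: all other tangible goods → 5% + 3% city = 8% → $0.20
Bike helmet $53.80: sports equipment → 7.25% + 0% city = 7.25% → $3.90
Dish soap $8.06: all other tangible goods → 5% + 3% city = 8% → $0.64
Total tax = $0.30 + $3.23 + $0.85 + $0.98 + $1.20 + $1.89 + $2.92 + $0.20 + $3.90 + $0.64 = $16.11

$16.11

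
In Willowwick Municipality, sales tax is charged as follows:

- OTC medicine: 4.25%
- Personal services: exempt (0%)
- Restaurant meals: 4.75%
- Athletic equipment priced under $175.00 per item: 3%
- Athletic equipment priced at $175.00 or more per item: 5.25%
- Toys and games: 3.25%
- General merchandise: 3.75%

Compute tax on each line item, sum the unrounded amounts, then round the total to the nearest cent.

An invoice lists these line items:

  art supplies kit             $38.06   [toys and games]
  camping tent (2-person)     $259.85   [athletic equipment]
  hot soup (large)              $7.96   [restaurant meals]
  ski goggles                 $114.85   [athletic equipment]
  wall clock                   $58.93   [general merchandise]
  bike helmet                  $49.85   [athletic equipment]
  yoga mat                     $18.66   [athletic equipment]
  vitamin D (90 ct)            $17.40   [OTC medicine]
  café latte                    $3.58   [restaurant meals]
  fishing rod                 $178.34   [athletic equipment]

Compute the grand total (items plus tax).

$780.72

Art supplies kit $38.06: toys and games → 3.25% → $1.23695
Camping tent (2-person) $259.85: athletic equipment, $175.00 or more → 5.25% → $13.642125
Hot soup (large) $7.96: restaurant meals → 4.75% → $0.3781
Ski goggles $114.85: athletic equipment, under $175.00 → 3% → $3.4455
Wall clock $58.93: general merchandise → 3.75% → $2.209875
Bike helmet $49.85: athletic equipment, under $175.00 → 3% → $1.4955
Yoga mat $18.66: athletic equipment, under $175.00 → 3% → $0.5598
Vitamin D (90 ct) $17.40: OTC medicine → 4.25% → $0.7395
Café latte $3.58: restaurant meals → 4.75% → $0.17005
Fishing rod $178.34: athletic equipment, $175.00 or more → 5.25% → $9.36285
Subtotal = $747.48; unrounded tax = $33.24025 → $33.24; total due = $780.72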